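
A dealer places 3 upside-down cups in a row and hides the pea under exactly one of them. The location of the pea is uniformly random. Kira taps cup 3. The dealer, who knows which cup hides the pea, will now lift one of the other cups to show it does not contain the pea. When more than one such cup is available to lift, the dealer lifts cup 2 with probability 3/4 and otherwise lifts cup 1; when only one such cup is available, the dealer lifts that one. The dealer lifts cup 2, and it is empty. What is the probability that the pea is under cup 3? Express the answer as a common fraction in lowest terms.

Apply Bayes' rule, conditioning on where the pea actually is.
If it is under cup 1 (prior 1/3): only cup 2 is available, probability 1; weight (1/3)·1 = 1/3.
If it is under cup 2 (prior 1/3): the dealer opened cup 2, so this case is ruled out; weight (1/3)·0 = 0.
If it is under cup 3 (prior 1/3): cup 2 is available, opened with probability 3/4; weight (1/3)·(3/4) = 1/4.
The weights sum to 7/12.
So P(the pea under cup 3 | the dealer opened cup 2) = (1/4) / (7/12) = 3/7.

3/7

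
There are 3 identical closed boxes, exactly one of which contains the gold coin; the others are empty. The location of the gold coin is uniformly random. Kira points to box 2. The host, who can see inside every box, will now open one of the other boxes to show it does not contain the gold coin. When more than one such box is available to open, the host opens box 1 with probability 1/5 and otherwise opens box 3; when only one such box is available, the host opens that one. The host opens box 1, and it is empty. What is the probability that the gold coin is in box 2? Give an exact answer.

1/6

Apply Bayes' rule, conditioning on where the gold coin actually is.
If it is in box 1 (prior 1/3): the host opened box 1, so this case is ruled out; weight (1/3)·0 = 0.
If it is in box 2 (prior 1/3): box 1 is available, opened with probability 1/5; weight (1/3)·(1/5) = 1/15.
If it is in box 3 (prior 1/3): only box 1 is available, probability 1; weight (1/3)·1 = 1/3.
The weights sum to 2/5.
So P(the gold coin in box 2 | the host opened box 1) = (1/15) / (2/5) = 1/6.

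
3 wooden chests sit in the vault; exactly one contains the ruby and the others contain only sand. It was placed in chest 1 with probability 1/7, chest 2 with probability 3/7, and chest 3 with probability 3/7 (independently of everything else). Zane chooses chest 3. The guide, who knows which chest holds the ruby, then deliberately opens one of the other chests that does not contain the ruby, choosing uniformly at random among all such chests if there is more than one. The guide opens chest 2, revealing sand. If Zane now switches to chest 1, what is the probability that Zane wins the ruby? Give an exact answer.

Condition on the true location of the ruby.
If it is in chest 1 (prior 1/7): the guide has no choice, probability 1; weight (1/7)·1 = 1/7.
If it is in chest 2 (prior 3/7): the guide opened chest 2, so this case is ruled out; weight (3/7)·0 = 0.
If it is in chest 3 (prior 3/7): the guide has 2 equally likely choices, so probability 1/2; weight (3/7)·(1/2) = 3/14.
The weights sum to 5/14.
So P(the ruby in chest 1 | the guide opened chest 2) = (1/7) / (5/14) = 2/5.

2/5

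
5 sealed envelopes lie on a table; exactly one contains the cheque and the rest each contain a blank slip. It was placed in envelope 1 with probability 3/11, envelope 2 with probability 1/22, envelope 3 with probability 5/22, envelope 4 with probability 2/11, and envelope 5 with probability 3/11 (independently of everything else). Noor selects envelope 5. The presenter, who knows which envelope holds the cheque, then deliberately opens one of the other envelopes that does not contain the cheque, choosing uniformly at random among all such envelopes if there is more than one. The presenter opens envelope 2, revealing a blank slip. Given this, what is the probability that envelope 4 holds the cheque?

8/39

Consider each possible location of the cheque in turn.
If it is in envelope 1 (prior 3/11): the presenter has 3 equally likely choices, so probability 1/3; weight (3/11)·(1/3) = 1/11.
If it is in envelope 2 (prior 1/22): the presenter opened envelope 2, so this case is ruled out; weight (1/22)·0 = 0.
If it is in envelope 3 (prior 5/22): the presenter has 3 equally likely choices, so probability 1/3; weight (5/22)·(1/3) = 5/66.
If it is in envelope 4 (prior 2/11): the presenter has 3 equally likely choices, so probability 1/3; weight (2/11)·(1/3) = 2/33.
If it is in envelope 5 (prior 3/11): the presenter has 4 equally likely choices, so probability 1/4; weight (3/11)·(1/4) = 3/44.
The weights sum to 13/44.
So P(the cheque in envelope 4 | the presenter opened envelope 2) = (2/33) / (13/44) = 8/39.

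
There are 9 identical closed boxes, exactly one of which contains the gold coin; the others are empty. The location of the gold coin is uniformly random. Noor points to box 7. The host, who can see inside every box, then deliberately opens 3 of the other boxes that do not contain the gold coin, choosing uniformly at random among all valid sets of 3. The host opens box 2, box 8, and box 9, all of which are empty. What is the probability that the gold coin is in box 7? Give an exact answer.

Condition on the true location of the gold coin.
If it is in any of boxes 1, 3, 4, 5, and 6 (prior 1/9 each): the host has 35 equally likely choices, so probability 1/35; weight (1/9)·(1/35) = 1/315 each.
If it is in any of boxes 2, 8, and 9 (prior 1/9 each): that box was opened and seen not to hold the prize — ruled out; weight (1/9)·0 = 0 each.
If it is in box 7 (prior 1/9): the host has 56 equally likely choices, so probability 1/56; weight (1/9)·(1/56) = 1/504.
The weights sum to 1/56.
So P(the gold coin in box 7 | the host opened box 2, box 8, and box 9) = (1/504) / (1/56) = 1/9.

1/9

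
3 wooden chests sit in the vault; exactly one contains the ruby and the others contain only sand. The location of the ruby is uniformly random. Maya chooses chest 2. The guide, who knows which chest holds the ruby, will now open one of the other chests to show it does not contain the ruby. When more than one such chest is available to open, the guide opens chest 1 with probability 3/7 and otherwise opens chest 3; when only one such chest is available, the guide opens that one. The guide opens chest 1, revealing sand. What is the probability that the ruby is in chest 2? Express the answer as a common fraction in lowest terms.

3/10

Condition on the true location of the ruby.
If it is in chest 1 (prior 1/3): the guide opened chest 1, so this case is ruled out; weight (1/3)·0 = 0.
If it is in chest 2 (prior 1/3): chest 1 is available, opened with probability 3/7; weight (1/3)·(3/7) = 1/7.
If it is in chest 3 (prior 1/3): only chest 1 is available, probability 1; weight (1/3)·1 = 1/3.
The weights sum to 10/21.
So P(the ruby in chest 2 | the guide opened chest 1) = (1/7) / (10/21) = 3/10.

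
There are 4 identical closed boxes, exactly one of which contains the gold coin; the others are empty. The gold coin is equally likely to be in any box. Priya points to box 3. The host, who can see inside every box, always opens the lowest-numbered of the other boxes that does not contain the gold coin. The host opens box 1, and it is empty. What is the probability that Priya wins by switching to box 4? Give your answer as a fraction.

Apply Bayes' rule, conditioning on where the gold coin actually is.
If it is in box 1 (prior 1/4): the host opened box 1, so this case is ruled out; weight (1/4)·0 = 0.
If it is in any of boxes 2, 3, and 4 (prior 1/4 each): box 1 is the lowest-numbered option available, probability 1; weight (1/4)·1 = 1/4 each.
The weights sum to 3/4.
So P(the gold coin in box 4 | the host opened box 1) = (1/4) / (3/4) = 1/3.

1/3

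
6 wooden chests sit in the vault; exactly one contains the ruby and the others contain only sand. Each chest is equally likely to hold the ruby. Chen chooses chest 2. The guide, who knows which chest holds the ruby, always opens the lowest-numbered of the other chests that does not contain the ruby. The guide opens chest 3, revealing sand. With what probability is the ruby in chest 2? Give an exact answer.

0

Apply Bayes' rule, conditioning on where the ruby actually is.
If it is in chest 1 (prior 1/6): chest 3 is the lowest-numbered option available, probability 1; weight (1/6)·1 = 1/6.
If it is in any of chests 2, 4, 5, and 6 (prior 1/6 each): the guide would have opened chest 1 instead, probability 0; weight (1/6)·0 = 0 each.
If it is in chest 3 (prior 1/6): the guide opened chest 3, so this case is ruled out; weight (1/6)·0 = 0.
The weights sum to 1/6.
So P(the ruby in chest 2 | the guide opened chest 3) = 0 / (1/6) = 0.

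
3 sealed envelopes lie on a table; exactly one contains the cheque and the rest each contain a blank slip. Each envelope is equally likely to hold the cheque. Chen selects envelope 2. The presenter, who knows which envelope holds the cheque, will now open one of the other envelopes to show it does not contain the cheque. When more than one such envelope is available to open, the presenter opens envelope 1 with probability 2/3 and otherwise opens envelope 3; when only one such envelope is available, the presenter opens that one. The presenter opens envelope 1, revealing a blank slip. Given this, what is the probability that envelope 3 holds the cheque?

3/5

Apply Bayes' rule, conditioning on where the cheque actually is.
If it is in envelope 1 (prior 1/3): the presenter opened envelope 1, so this case is ruled out; weight (1/3)·0 = 0.
If it is in envelope 2 (prior 1/3): envelope 1 is available, opened with probability 2/3; weight (1/3)·(2/3) = 2/9.
If it is in envelope 3 (prior 1/3): only envelope 1 is available, probability 1; weight (1/3)·1 = 1/3.
The weights sum to 5/9.
So P(the cheque in envelope 3 | the presenter opened envelope 1) = (1/3) / (5/9) = 3/5.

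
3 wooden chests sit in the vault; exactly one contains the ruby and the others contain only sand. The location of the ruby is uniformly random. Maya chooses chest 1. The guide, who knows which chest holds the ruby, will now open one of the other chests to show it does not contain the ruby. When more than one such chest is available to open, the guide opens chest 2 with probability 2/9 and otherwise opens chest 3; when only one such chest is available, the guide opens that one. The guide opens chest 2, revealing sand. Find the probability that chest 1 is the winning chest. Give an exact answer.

2/11

Condition on the true location of the ruby.
If it is in chest 1 (prior 1/3): chest 2 is available, opened with probability 2/9; weight (1/3)·(2/9) = 2/27.
If it is in chest 2 (prior 1/3): the guide opened chest 2, so this case is ruled out; weight (1/3)·0 = 0.
If it is in chest 3 (prior 1/3): only chest 2 is available, probability 1; weight (1/3)·1 = 1/3.
The weights sum to 11/27.
So P(the ruby in chest 1 | the guide opened chest 2) = (2/27) / (11/27) = 2/11.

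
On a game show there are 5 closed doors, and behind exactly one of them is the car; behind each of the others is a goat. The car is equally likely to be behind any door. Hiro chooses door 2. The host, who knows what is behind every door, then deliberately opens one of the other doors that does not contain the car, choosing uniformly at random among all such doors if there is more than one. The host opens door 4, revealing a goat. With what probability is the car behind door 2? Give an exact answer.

1/5

Apply Bayes' rule, conditioning on where the car actually is.
If it is behind any of doors 1, 3, and 5 (prior 1/5 each): the host has 3 equally likely choices, so probability 1/3; weight (1/5)·(1/3) = 1/15 each.
If it is behind door 2 (prior 1/5): the host has 4 equally likely choices, so probability 1/4; weight (1/5)·(1/4) = 1/20.
If it is behind door 4 (prior 1/5): the host opened door 4, so this case is ruled out; weight (1/5)·0 = 0.
The weights sum to 1/4.
So P(the car behind door 2 | the host opened door 4) = (1/20) / (1/4) = 1/5.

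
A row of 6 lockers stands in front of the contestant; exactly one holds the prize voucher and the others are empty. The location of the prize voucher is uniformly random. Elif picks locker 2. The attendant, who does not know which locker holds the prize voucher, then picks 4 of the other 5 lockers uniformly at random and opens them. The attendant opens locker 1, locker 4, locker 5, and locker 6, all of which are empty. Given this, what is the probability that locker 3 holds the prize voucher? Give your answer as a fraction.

1/2

Apply Bayes' rule, conditioning on where the prize voucher actually is.
If it is in any of lockers 1, 4, 5, and 6 (prior 1/6 each): that locker was opened and seen not to hold the prize — ruled out; weight (1/6)·0 = 0 each.
If it is in either of lockers 2 and 3 (prior 1/6 each): the attendant picks exactly this set with probability 1/5 regardless, and none is the prize; weight (1/6)·(1/5) = 1/30 each.
The weights sum to 1/15.
So P(the prize voucher in locker 3 | the attendant opened locker 1, locker 4, locker 5, and locker 6) = (1/30) / (1/15) = 1/2.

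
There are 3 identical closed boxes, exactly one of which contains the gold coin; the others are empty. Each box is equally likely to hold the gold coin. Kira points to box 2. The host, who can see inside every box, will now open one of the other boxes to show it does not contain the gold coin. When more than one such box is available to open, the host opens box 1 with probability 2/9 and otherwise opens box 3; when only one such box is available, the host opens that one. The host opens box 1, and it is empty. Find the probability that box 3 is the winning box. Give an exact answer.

9/11

Apply Bayes' rule, conditioning on where the gold coin actually is.
If it is in box 1 (prior 1/3): the host opened box 1, so this case is ruled out; weight (1/3)·0 = 0.
If it is in box 2 (prior 1/3): box 1 is available, opened with probability 2/9; weight (1/3)·(2/9) = 2/27.
If it is in box 3 (prior 1/3): only box 1 is available, probability 1; weight (1/3)·1 = 1/3.
The weights sum to 11/27.
So P(the gold coin in box 3 | the host opened box 1) = (1/3) / (11/27) = 9/11.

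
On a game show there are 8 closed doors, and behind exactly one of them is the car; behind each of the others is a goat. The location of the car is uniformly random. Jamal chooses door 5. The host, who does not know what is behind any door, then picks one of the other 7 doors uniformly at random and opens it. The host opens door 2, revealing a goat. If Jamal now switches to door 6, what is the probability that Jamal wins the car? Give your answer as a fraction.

1/7

Consider each possible location of the car in turn.
If it is behind any of doors 1, 3, 4, 5, 6, 7, and 8 (prior 1/8 each): the host picks door 2 with probability 1/7 regardless, and it is not the prize; weight (1/8)·(1/7) = 1/56 each.
If it is behind door 2 (prior 1/8): the host opened door 2, so this case is ruled out; weight (1/8)·0 = 0.
The weights sum to 1/8.
So P(the car behind door 6 | the host opened door 2) = (1/56) / (1/8) = 1/7.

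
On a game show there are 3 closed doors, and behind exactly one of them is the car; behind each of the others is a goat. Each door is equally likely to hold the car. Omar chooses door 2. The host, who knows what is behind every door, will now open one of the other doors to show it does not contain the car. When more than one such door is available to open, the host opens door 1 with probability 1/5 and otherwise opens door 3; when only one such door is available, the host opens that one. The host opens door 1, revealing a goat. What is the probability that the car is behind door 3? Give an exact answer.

Apply Bayes' rule, conditioning on where the car actually is.
If it is behind door 1 (prior 1/3): the host opened door 1, so this case is ruled out; weight (1/3)·0 = 0.
If it is behind door 2 (prior 1/3): door 1 is available, opened with probability 1/5; weight (1/3)·(1/5) = 1/15.
If it is behind door 3 (prior 1/3): only door 1 is available, probability 1; weight (1/3)·1 = 1/3.
The weights sum to 2/5.
So P(the car behind door 3 | the host opened door 1) = (1/3) / (2/5) = 5/6.

5/6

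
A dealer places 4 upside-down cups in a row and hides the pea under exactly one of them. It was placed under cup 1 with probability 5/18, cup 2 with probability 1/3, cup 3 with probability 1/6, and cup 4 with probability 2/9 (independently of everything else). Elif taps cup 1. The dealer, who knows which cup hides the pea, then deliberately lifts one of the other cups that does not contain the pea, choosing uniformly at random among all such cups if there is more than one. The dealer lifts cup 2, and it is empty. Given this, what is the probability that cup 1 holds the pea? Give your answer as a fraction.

Condition on the true location of the pea.
If it is under cup 1 (prior 5/18): the dealer has 3 equally likely choices, so probability 1/3; weight (5/18)·(1/3) = 5/54.
If it is under cup 2 (prior 1/3): the dealer opened cup 2, so this case is ruled out; weight (1/3)·0 = 0.
If it is under cup 3 (prior 1/6): the dealer has 2 equally likely choices, so probability 1/2; weight (1/6)·(1/2) = 1/12.
If it is under cup 4 (prior 2/9): the dealer has 2 equally likely choices, so probability 1/2; weight (2/9)·(1/2) = 1/9.
The weights sum to 31/108.
So P(the pea under cup 1 | the dealer opened cup 2) = (5/54) / (31/108) = 10/31.

10/31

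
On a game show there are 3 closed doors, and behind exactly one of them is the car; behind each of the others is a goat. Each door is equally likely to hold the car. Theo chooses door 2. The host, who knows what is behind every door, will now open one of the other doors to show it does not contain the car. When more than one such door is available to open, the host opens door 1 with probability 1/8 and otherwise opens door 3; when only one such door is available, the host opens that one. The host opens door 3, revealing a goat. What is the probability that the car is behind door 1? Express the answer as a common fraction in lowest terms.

Apply Bayes' rule, conditioning on where the car actually is.
If it is behind door 1 (prior 1/3): only door 3 is available, probability 1; weight (1/3)·1 = 1/3.
If it is behind door 2 (prior 1/3): door 1 is available but not opened, probability 7/8; weight (1/3)·(7/8) = 7/24.
If it is behind door 3 (prior 1/3): the host opened door 3, so this case is ruled out; weight (1/3)·0 = 0.
The weights sum to 5/8.
So P(the car behind door 1 | the host opened door 3) = (1/3) / (5/8) = 8/15.

8/15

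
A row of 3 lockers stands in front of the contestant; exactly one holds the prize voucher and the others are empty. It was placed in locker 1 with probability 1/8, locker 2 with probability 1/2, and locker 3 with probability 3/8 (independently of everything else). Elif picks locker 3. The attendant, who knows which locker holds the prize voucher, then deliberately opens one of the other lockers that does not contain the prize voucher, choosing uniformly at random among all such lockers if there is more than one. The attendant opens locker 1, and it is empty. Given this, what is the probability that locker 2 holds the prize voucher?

8/11

Apply Bayes' rule, conditioning on where the prize voucher actually is.
If it is in locker 1 (prior 1/8): the attendant opened locker 1, so this case is ruled out; weight (1/8)·0 = 0.
If it is in locker 2 (prior 1/2): the attendant has no choice, probability 1; weight (1/2)·1 = 1/2.
If it is in locker 3 (prior 3/8): the attendant has 2 equally likely choices, so probability 1/2; weight (3/8)·(1/2) = 3/16.
The weights sum to 11/16.
So P(the prize voucher in locker 2 | the attendant opened locker 1) = (1/2) / (11/16) = 8/11.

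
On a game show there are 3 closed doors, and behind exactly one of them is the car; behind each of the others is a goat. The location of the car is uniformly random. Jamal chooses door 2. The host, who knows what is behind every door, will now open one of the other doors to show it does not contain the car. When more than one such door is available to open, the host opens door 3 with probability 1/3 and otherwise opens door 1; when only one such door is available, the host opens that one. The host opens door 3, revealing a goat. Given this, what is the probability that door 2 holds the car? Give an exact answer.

Apply Bayes' rule, conditioning on where the car actually is.
If it is behind door 1 (prior 1/3): only door 3 is available, probability 1; weight (1/3)·1 = 1/3.
If it is behind door 2 (prior 1/3): door 3 is available, opened with probability 1/3; weight (1/3)·(1/3) = 1/9.
If it is behind door 3 (prior 1/3): the host opened door 3, so this case is ruled out; weight (1/3)·0 = 0.
The weights sum to 4/9.
So P(the car behind door 2 | the host opened door 3) = (1/9) / (4/9) = 1/4.

1/4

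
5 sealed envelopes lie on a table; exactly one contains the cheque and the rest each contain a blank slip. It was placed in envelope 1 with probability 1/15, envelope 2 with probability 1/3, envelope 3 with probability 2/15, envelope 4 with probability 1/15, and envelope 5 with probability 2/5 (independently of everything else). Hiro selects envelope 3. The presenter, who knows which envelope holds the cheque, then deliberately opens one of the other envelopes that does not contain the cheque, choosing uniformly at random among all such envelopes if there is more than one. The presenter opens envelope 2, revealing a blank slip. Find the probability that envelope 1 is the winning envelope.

Condition on the true location of the cheque.
If it is in either of envelopes 1 and 4 (prior 1/15 each): the presenter has 3 equally likely choices, so probability 1/3; weight (1/15)·(1/3) = 1/45 each.
If it is in envelope 2 (prior 1/3): the presenter opened envelope 2, so this case is ruled out; weight (1/3)·0 = 0.
If it is in envelope 3 (prior 2/15): the presenter has 4 equally likely choices, so probability 1/4; weight (2/15)·(1/4) = 1/30.
If it is in envelope 5 (prior 2/5): the presenter has 3 equally likely choices, so probability 1/3; weight (2/5)·(1/3) = 2/15.
The weights sum to 19/90.
So P(the cheque in envelope 1 | the presenter opened envelope 2) = (1/45) / (19/90) = 2/19.

2/19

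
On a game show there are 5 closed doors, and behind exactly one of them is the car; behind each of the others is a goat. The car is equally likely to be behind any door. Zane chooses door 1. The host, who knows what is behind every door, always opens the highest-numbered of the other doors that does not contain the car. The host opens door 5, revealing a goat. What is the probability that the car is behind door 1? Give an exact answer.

1/4

Consider each possible location of the car in turn.
If it is behind any of doors 1, 2, 3, and 4 (prior 1/5 each): door 5 is the highest-numbered option available, probability 1; weight (1/5)·1 = 1/5 each.
If it is behind door 5 (prior 1/5): the host opened door 5, so this case is ruled out; weight (1/5)·0 = 0.
The weights sum to 4/5.
So P(the car behind door 1 | the host opened door 5) = (1/5) / (4/5) = 1/4.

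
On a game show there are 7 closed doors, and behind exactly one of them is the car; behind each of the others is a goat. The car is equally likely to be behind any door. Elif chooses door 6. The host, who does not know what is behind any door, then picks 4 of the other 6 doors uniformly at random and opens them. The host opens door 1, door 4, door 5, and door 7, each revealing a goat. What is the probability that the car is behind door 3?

1/3

Because the host chose which doors to open without knowing where the car is, the choice is independent of the prize location. Learning that none of the 4 opened doors holds the car simply rules out those 4 locations and leaves the remaining 3 doors still equally likely by symmetry.
So P(the car behind door 3) = 1/3.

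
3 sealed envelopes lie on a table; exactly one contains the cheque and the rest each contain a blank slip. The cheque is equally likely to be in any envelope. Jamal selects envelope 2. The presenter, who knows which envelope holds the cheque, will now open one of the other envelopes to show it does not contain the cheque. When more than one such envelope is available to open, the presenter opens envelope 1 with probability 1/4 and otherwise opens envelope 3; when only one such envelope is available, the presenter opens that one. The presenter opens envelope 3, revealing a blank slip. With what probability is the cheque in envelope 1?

Apply Bayes' rule, conditioning on where the cheque actually is.
If it is in envelope 1 (prior 1/3): only envelope 3 is available, probability 1; weight (1/3)·1 = 1/3.
If it is in envelope 2 (prior 1/3): envelope 1 is available but not opened, probability 3/4; weight (1/3)·(3/4) = 1/4.
If it is in envelope 3 (prior 1/3): the presenter opened envelope 3, so this case is ruled out; weight (1/3)·0 = 0.
The weights sum to 7/12.
So P(the cheque in envelope 1 | the presenter opened envelope 3) = (1/3) / (7/12) = 4/7.

4/7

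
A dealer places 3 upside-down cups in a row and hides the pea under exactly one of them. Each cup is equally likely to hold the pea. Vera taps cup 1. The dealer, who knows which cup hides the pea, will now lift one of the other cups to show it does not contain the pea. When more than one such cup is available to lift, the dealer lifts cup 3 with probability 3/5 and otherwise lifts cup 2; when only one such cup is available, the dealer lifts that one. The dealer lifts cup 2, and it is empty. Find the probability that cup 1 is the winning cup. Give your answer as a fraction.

Condition on the true location of the pea.
If it is under cup 1 (prior 1/3): cup 3 is available but not opened, probability 2/5; weight (1/3)·(2/5) = 2/15.
If it is under cup 2 (prior 1/3): the dealer opened cup 2, so this case is ruled out; weight (1/3)·0 = 0.
If it is under cup 3 (prior 1/3): only cup 2 is available, probability 1; weight (1/3)·1 = 1/3.
The weights sum to 7/15.
So P(the pea under cup 1 | the dealer opened cup 2) = (2/15) / (7/15) = 2/7.

2/7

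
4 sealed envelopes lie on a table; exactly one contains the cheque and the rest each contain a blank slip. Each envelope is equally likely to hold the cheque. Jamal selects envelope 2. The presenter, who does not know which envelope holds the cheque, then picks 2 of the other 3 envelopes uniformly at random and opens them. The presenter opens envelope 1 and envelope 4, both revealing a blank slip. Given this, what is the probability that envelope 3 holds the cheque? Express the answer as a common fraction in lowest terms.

Because the presenter chose which envelopes to open without knowing where the cheque is, the choice is independent of the prize location. Learning that none of the 2 opened envelopes holds the cheque simply rules out those 2 locations and leaves the remaining 2 envelopes still equally likely by symmetry.
So P(the cheque in envelope 3) = 1/2.

1/2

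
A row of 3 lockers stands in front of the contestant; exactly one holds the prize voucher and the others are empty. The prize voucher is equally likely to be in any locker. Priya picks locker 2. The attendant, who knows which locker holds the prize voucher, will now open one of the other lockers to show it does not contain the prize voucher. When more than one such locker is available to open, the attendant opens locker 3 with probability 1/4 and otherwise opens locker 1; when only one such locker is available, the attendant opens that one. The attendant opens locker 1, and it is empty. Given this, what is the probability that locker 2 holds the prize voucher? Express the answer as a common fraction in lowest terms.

Condition on the true location of the prize voucher.
If it is in locker 1 (prior 1/3): the attendant opened locker 1, so this case is ruled out; weight (1/3)·0 = 0.
If it is in locker 2 (prior 1/3): locker 3 is available but not opened, probability 3/4; weight (1/3)·(3/4) = 1/4.
If it is in locker 3 (prior 1/3): only locker 1 is available, probability 1; weight (1/3)·1 = 1/3.
The weights sum to 7/12.
So P(the prize voucher in locker 2 | the attendant opened locker 1) = (1/4) / (7/12) = 3/7.

3/7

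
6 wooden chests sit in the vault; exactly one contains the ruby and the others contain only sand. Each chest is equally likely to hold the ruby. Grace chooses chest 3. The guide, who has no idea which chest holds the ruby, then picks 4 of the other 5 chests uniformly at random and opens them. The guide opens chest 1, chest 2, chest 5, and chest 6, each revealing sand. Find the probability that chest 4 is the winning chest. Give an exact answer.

Because the guide chose which chests to open without knowing where the ruby is, the choice is independent of the prize location. Learning that none of the 4 opened chests holds the ruby simply rules out those 4 locations and leaves the remaining 2 chests still equally likely by symmetry.
So P(the ruby in chest 4) = 1/2.

1/2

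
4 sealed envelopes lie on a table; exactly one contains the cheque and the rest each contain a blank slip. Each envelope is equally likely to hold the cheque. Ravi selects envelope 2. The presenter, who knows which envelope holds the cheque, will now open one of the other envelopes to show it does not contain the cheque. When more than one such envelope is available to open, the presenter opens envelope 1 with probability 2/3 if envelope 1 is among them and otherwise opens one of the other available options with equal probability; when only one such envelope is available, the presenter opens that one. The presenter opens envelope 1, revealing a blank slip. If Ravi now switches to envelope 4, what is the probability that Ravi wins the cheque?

Consider each possible location of the cheque in turn.
If it is in envelope 1 (prior 1/4): the presenter opened envelope 1, so this case is ruled out; weight (1/4)·0 = 0.
If it is in any of envelopes 2, 3, and 4 (prior 1/4 each): envelope 1 is available, opened with probability 2/3; weight (1/4)·(2/3) = 1/6 each.
The weights sum to 1/2.
So P(the cheque in envelope 4 | the presenter opened envelope 1) = (1/6) / (1/2) = 1/3.

1/3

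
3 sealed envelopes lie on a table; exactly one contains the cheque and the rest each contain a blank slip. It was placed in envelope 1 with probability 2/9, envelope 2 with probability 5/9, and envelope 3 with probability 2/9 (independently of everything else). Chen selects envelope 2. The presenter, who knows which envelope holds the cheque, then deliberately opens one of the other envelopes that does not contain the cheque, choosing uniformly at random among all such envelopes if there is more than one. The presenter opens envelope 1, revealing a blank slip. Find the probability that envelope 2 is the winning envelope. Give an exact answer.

5/9

Condition on the true location of the cheque.
If it is in envelope 1 (prior 2/9): the presenter opened envelope 1, so this case is ruled out; weight (2/9)·0 = 0.
If it is in envelope 2 (prior 5/9): the presenter has 2 equally likely choices, so probability 1/2; weight (5/9)·(1/2) = 5/18.
If it is in envelope 3 (prior 2/9): the presenter has no choice, probability 1; weight (2/9)·1 = 2/9.
The weights sum to 1/2.
So P(the cheque in envelope 2 | the presenter opened envelope 1) = (5/18) / (1/2) = 5/9.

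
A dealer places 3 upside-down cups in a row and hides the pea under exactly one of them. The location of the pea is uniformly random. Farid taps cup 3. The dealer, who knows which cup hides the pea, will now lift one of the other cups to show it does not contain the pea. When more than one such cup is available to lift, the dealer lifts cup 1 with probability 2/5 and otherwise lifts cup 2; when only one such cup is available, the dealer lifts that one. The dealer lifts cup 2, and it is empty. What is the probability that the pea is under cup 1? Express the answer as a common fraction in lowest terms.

Consider each possible location of the pea in turn.
If it is under cup 1 (prior 1/3): only cup 2 is available, probability 1; weight (1/3)·1 = 1/3.
If it is under cup 2 (prior 1/3): the dealer opened cup 2, so this case is ruled out; weight (1/3)·0 = 0.
If it is under cup 3 (prior 1/3): cup 1 is available but not opened, probability 3/5; weight (1/3)·(3/5) = 1/5.
The weights sum to 8/15.
So P(the pea under cup 1 | the dealer opened cup 2) = (1/3) / (8/15) = 5/8.

5/8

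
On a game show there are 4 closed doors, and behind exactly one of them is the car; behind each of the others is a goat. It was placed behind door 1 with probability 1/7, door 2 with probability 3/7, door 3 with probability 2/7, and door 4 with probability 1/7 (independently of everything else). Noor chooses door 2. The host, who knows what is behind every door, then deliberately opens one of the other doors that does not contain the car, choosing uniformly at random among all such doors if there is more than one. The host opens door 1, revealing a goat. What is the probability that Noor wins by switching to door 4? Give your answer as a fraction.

1/5

Consider each possible location of the car in turn.
If it is behind door 1 (prior 1/7): the host opened door 1, so this case is ruled out; weight (1/7)·0 = 0.
If it is behind door 2 (prior 3/7): the host has 3 equally likely choices, so probability 1/3; weight (3/7)·(1/3) = 1/7.
If it is behind door 3 (prior 2/7): the host has 2 equally likely choices, so probability 1/2; weight (2/7)·(1/2) = 1/7.
If it is behind door 4 (prior 1/7): the host has 2 equally likely choices, so probability 1/2; weight (1/7)·(1/2) = 1/14.
The weights sum to 5/14.
So P(the car behind door 4 | the host opened door 1) = (1/14) / (5/14) = 1/5.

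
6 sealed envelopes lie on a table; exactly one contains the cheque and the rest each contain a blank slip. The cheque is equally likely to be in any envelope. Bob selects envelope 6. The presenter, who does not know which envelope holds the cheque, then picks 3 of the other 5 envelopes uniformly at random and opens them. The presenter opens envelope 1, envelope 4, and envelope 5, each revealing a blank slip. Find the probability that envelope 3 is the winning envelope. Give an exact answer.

Because the presenter chose which envelopes to open without knowing where the cheque is, the choice is independent of the prize location. Learning that none of the 3 opened envelopes holds the cheque simply rules out those 3 locations and leaves the remaining 3 envelopes still equally likely by symmetry.
So P(the cheque in envelope 3) = 1/3.

1/3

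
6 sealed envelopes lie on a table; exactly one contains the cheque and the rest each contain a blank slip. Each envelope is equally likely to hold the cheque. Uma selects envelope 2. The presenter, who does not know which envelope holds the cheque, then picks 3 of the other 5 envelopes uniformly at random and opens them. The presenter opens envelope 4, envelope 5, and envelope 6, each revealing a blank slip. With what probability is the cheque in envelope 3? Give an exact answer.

1/3

Because the presenter chose which envelopes to open without knowing where the cheque is, the choice is independent of the prize location. Learning that none of the 3 opened envelopes holds the cheque simply rules out those 3 locations and leaves the remaining 3 envelopes still equally likely by symmetry.
So P(the cheque in envelope 3) = 1/3.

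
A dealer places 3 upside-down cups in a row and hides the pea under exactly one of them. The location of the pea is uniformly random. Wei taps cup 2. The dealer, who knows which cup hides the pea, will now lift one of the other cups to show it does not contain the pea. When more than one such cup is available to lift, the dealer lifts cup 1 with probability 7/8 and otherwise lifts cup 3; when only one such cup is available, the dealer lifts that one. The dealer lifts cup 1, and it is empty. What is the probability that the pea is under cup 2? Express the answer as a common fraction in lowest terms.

7/15

Condition on the true location of the pea.
If it is under cup 1 (prior 1/3): the dealer opened cup 1, so this case is ruled out; weight (1/3)·0 = 0.
If it is under cup 2 (prior 1/3): cup 1 is available, opened with probability 7/8; weight (1/3)·(7/8) = 7/24.
If it is under cup 3 (prior 1/3): only cup 1 is available, probability 1; weight (1/3)·1 = 1/3.
The weights sum to 5/8.
So P(the pea under cup 2 | the dealer opened cup 1) = (7/24) / (5/8) = 7/15.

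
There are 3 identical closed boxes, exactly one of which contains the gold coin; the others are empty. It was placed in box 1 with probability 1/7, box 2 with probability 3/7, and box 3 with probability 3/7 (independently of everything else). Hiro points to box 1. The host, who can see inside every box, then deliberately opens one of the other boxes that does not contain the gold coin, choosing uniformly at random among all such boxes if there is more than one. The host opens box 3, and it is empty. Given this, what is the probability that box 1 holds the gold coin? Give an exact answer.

Apply Bayes' rule, conditioning on where the gold coin actually is.
If it is in box 1 (prior 1/7): the host has 2 equally likely choices, so probability 1/2; weight (1/7)·(1/2) = 1/14.
If it is in box 2 (prior 3/7): the host has no choice, probability 1; weight (3/7)·1 = 3/7.
If it is in box 3 (prior 3/7): the host opened box 3, so this case is ruled out; weight (3/7)·0 = 0.
The weights sum to 1/2.
So P(the gold coin in box 1 | the host opened box 3) = (1/14) / (1/2) = 1/7.

1/7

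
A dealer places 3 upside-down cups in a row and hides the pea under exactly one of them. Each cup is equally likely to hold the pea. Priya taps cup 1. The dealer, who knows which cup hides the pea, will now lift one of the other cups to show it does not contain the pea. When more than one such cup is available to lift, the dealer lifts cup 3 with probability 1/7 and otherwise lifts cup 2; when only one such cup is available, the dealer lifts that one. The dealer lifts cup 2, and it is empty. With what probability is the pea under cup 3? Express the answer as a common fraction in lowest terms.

Apply Bayes' rule, conditioning on where the pea actually is.
If it is under cup 1 (prior 1/3): cup 3 is available but not opened, probability 6/7; weight (1/3)·(6/7) = 2/7.
If it is under cup 2 (prior 1/3): the dealer opened cup 2, so this case is ruled out; weight (1/3)·0 = 0.
If it is under cup 3 (prior 1/3): only cup 2 is available, probability 1; weight (1/3)·1 = 1/3.
The weights sum to 13/21.
So P(the pea under cup 3 | the dealer opened cup 2) = (1/3) / (13/21) = 7/13.

7/13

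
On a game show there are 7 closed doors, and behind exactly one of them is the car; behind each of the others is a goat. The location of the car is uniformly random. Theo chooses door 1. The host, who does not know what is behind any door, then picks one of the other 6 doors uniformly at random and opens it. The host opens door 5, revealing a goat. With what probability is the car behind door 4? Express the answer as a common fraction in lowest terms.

1/6

Because the host chose which door to open without knowing where the car is, the choice is independent of the prize location. Learning that door 5 does not hold the car simply rules out that one location and leaves the remaining 6 doors still equally likely by symmetry.
So P(the car behind door 4) = 1/6.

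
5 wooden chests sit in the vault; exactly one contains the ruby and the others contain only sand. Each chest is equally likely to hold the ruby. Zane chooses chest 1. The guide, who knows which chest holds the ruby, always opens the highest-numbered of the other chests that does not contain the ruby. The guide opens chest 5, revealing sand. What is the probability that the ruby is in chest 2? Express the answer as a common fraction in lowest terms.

1/4

Consider each possible location of the ruby in turn.
If it is in any of chests 1, 2, 3, and 4 (prior 1/5 each): chest 5 is the highest-numbered option available, probability 1; weight (1/5)·1 = 1/5 each.
If it is in chest 5 (prior 1/5): the guide opened chest 5, so this case is ruled out; weight (1/5)·0 = 0.
The weights sum to 4/5.
So P(the ruby in chest 2 | the guide opened chest 5) = (1/5) / (4/5) = 1/4.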